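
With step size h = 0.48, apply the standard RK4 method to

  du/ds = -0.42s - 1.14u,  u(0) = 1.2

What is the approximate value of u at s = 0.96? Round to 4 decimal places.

RK4: k1 = f(s_n, u_n); k2 = f(s_n + h/2, u_n + (h/2)·k1); k3 = f(s_n + h/2, u_n + (h/2)·k2); k4 = f(s_n + h, u_n + h·k3); u_{n+1} = u_n + (h/6)·(k1 + 2k2 + 2k3 + k4).
s=0.000000, u=1.200000:
  k1 = f(0.000000, 1.200000) = -1.368000
  k2 = f(0.240000, 0.871680) = -1.094515
  k3 = f(0.240000, 0.937316) = -1.169341
  k4 = f(0.480000, 0.638716) = -0.929737
  u ← 1.200000 + (0.48/6)·(k1 + 2k2 + 2k3 + k4) = 0.653964
s=0.480000, u=0.653964:
  k1 = f(0.480000, 0.653964) = -0.947119
  k2 = f(0.720000, 0.426656) = -0.788787
  k3 = f(0.720000, 0.464655) = -0.832107
  k4 = f(0.960000, 0.254553) = -0.693390
  u ← 0.653964 + (0.48/6)·(k1 + 2k2 + 2k3 + k4) = 0.263380
u(0.96) ≈ 0.2634

0.2634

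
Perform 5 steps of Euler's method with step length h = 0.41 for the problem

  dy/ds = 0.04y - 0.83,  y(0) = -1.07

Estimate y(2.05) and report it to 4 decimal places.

Euler: y_{n+1} = y_n + h·f(s_n, y_n).
s=0.000000, y=-1.070000: f=-0.872800 → y ← -1.070000 + 0.41·(-0.872800) = -1.427848
s=0.410000, y=-1.427848: f=-0.887114 → y ← -1.427848 + 0.41·(-0.887114) = -1.791565
s=0.820000, y=-1.791565: f=-0.901663 → y ← -1.791565 + 0.41·(-0.901663) = -2.161246
s=1.230000, y=-2.161246: f=-0.916450 → y ← -2.161246 + 0.41·(-0.916450) = -2.536991
s=1.640000, y=-2.536991: f=-0.931480 → y ← -2.536991 + 0.41·(-0.931480) = -2.918897
y(2.05) ≈ -2.9189

-2.9189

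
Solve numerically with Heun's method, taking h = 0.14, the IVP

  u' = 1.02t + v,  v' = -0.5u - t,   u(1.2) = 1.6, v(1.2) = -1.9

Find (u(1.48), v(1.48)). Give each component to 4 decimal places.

1.3705, -2.4846

Heun on (u,v): k1 = f(t_n, state_n); k2 = f(t_n + h, state_n + h·k1); state_{n+1} = state_n + (h/2)·(k1 + k2).
1.200000: (1.600000, -1.900000)
  k1 = (-0.676000, -2.000000)
  predictor → (1.505360, -2.180000)
  k2 = (-0.813200, -2.092680)
  → (1.495756, -2.186488)
1.340000: (1.495756, -2.186488)
  k1 = (-0.819688, -2.087878)
  predictor → (1.381000, -2.478791)
  k2 = (-0.969191, -2.170500)
  → (1.370535, -2.484574)
(u(1.48), v(1.48)) ≈ (1.3705, -2.4846)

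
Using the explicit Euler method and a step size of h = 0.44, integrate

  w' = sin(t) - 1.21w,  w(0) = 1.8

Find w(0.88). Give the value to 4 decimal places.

Euler: w_{n+1} = w_n + h·f(t_n, w_n).
t=0.000000, w=1.800000: f=-2.178000 → w ← 1.800000 + 0.44·(-2.178000) = 0.841680
t=0.440000, w=0.841680: f=-0.592493 → w ← 0.841680 + 0.44·(-0.592493) = 0.580983
w(0.88) ≈ 0.5810

0.5810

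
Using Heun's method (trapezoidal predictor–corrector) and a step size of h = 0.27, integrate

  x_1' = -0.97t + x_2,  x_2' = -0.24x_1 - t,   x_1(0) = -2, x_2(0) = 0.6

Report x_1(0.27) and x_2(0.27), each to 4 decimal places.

-1.8559, 0.6879

Heun on (x_1,x_2): k1 = f(t_n, state_n); k2 = f(t_n + h, state_n + h·k1); state_{n+1} = state_n + (h/2)·(k1 + k2).
0.000000: (-2.000000, 0.600000)
  k1 = (0.600000, 0.480000)
  predictor → (-1.838000, 0.729600)
  k2 = (0.467700, 0.171120)
  → (-1.855860, 0.687901)
(x_1(0.27), x_2(0.27)) ≈ (-1.8559, 0.6879)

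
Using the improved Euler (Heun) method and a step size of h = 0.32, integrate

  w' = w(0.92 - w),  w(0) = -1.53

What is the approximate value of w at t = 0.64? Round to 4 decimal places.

Heun: k1 = f(t_n, w_n); k2 = f(t_n + h, w_n + h·k1); w_{n+1} = w_n + (h/2)·(k1 + k2).
t=0.000000, w=-1.530000:
  k1 = f(0.000000, -1.530000) = -3.748500
  k2 = f(0.320000, -2.729520) = -9.961438
  w ← -1.530000 + (0.32/2)·(-3.748500 + (-9.961438)) = -3.723590
t=0.320000, w=-3.723590:
  k1 = f(0.320000, -3.723590) = -17.290826
  k2 = f(0.640000, -9.256654) = -94.201771
  w ← -3.723590 + (0.32/2)·(-17.290826 + (-94.201771)) = -21.562405
w(0.64) ≈ -21.5624

-21.5624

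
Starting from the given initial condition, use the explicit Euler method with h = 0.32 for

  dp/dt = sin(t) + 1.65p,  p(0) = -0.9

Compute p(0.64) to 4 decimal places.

Euler: p_{n+1} = p_n + h·f(t_n, p_n).
t=0.000000, p=-0.900000: f=-1.485000 → p ← -0.900000 + 0.32·(-1.485000) = -1.375200
t=0.320000, p=-1.375200: f=-1.954513 → p ← -1.375200 + 0.32·(-1.954513) = -2.000644
p(0.64) ≈ -2.0006

-2.0006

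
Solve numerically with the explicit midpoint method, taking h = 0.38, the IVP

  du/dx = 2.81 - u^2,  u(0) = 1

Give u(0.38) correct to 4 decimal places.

Midpoint: k1 = f(x_n, u_n); k2 = f(x_n + h/2, u_n + (h/2)·k1); u_{n+1} = u_n + h·k2.
x=0.000000, u=1.000000:
  k1 = f(0.000000, 1.000000) = 1.810000
  k2 = f(0.190000, 1.343900) = 1.003933
  u ← 1.000000 + 0.38·1.003933 = 1.381494
u(0.38) ≈ 1.3815

1.3815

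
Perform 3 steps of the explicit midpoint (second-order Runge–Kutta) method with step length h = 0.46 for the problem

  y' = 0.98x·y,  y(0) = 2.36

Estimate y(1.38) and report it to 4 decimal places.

Midpoint: k1 = f(x_n, y_n); k2 = f(x_n + h/2, y_n + (h/2)·k1); y_{n+1} = y_n + h·k2.
x=0.000000, y=2.360000:
  k1 = f(0.000000, 2.360000) = 0.000000
  k2 = f(0.230000, 2.360000) = 0.531944
  y ← 2.360000 + 0.46·0.531944 = 2.604694
x=0.460000, y=2.604694:
  k1 = f(0.460000, 2.604694) = 1.174196
  k2 = f(0.690000, 2.874759) = 1.943912
  y ← 2.604694 + 0.46·1.943912 = 3.498894
x=0.920000, y=3.498894:
  k1 = f(0.920000, 3.498894) = 3.154603
  k2 = f(1.150000, 4.224453) = 4.760958
  y ← 3.498894 + 0.46·4.760958 = 5.688935
y(1.38) ≈ 5.6889

5.6889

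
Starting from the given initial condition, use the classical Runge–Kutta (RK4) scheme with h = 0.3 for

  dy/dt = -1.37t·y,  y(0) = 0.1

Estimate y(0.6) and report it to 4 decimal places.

0.0781

RK4: k1 = f(t_n, y_n); k2 = f(t_n + h/2, y_n + (h/2)·k1); k3 = f(t_n + h/2, y_n + (h/2)·k2); k4 = f(t_n + h, y_n + h·k3); y_{n+1} = y_n + (h/6)·(k1 + 2k2 + 2k3 + k4).
t=0.000000, y=0.100000:
  k1 = f(0.000000, 0.100000) = 0.000000
  k2 = f(0.150000, 0.100000) = -0.020550
  k3 = f(0.150000, 0.096918) = -0.019917
  k4 = f(0.300000, 0.094025) = -0.038644
  y ← 0.100000 + (0.3/6)·(k1 + 2k2 + 2k3 + k4) = 0.094021
t=0.300000, y=0.094021:
  k1 = f(0.300000, 0.094021) = -0.038643
  k2 = f(0.450000, 0.088225) = -0.054391
  k3 = f(0.450000, 0.085863) = -0.052934
  k4 = f(0.600000, 0.078141) = -0.064232
  y ← 0.094021 + (0.3/6)·(k1 + 2k2 + 2k3 + k4) = 0.078145
y(0.6) ≈ 0.0781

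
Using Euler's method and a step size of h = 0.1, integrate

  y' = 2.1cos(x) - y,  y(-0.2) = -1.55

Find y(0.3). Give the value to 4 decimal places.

-0.0639

Euler: y_{n+1} = y_n + h·f(x_n, y_n).
x=-0.200000, y=-1.550000: f=3.608140 → y ← -1.550000 + 0.1·3.608140 = -1.189186
x=-0.100000, y=-1.189186: f=3.278695 → y ← -1.189186 + 0.1·3.278695 = -0.861317
x=0.000000, y=-0.861317: f=2.961317 → y ← -0.861317 + 0.1·2.961317 = -0.565185
x=0.100000, y=-0.565185: f=2.654694 → y ← -0.565185 + 0.1·2.654694 = -0.299716
x=0.200000, y=-0.299716: f=2.357855 → y ← -0.299716 + 0.1·2.357855 = -0.063930
y(0.3) ≈ -0.0639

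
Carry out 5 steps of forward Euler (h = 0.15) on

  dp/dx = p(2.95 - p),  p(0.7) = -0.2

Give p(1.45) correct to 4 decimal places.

-1.6238

Euler: p_{n+1} = p_n + h·f(x_n, p_n).
x=0.700000, p=-0.200000: f=-0.630000 → p ← -0.200000 + 0.15·(-0.630000) = -0.294500
x=0.850000, p=-0.294500: f=-0.955505 → p ← -0.294500 + 0.15·(-0.955505) = -0.437826
x=1.000000, p=-0.437826: f=-1.483277 → p ← -0.437826 + 0.15·(-1.483277) = -0.660317
x=1.150000, p=-0.660317: f=-2.383955 → p ← -0.660317 + 0.15·(-2.383955) = -1.017911
x=1.300000, p=-1.017911: f=-4.038979 → p ← -1.017911 + 0.15·(-4.038979) = -1.623758
p(1.45) ≈ -1.6238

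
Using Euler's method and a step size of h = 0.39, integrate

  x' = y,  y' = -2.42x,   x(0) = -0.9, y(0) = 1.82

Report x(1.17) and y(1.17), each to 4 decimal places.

1.9620, 2.0459

Euler on (x,y): x_{n+1} = x_n + h·x', y_{n+1} = y_n + h·y'.
0.000000: (-0.900000, 1.820000); f=(1.820000, 2.178000) → (-0.190200, 2.669420)
0.390000: (-0.190200, 2.669420); f=(2.669420, 0.460284) → (0.850874, 2.848931)
0.780000: (0.850874, 2.848931); f=(2.848931, -2.059115) → (1.961957, 2.045876)
(x(1.17), y(1.17)) ≈ (1.9620, 2.0459)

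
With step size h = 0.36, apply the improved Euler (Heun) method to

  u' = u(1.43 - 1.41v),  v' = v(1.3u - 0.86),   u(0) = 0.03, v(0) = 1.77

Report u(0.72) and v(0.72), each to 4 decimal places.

Heun on (u,v): k1 = f(x_n, state_n); k2 = f(x_n + h, state_n + h·k1); state_{n+1} = state_n + (h/2)·(k1 + k2).
0.000000: (0.030000, 1.770000)
  k1 = (-0.031971, -1.453170)
  predictor → (0.018490, 1.246859)
  k2 = (-0.006066, -1.042327)
  → (0.023153, 1.320811)
0.360000: (0.023153, 1.320811)
  k1 = (-0.010010, -1.096142)
  predictor → (0.019550, 0.926200)
  k2 = (0.002425, -0.772993)
  → (0.021788, 0.984366)
(u(0.72), v(0.72)) ≈ (0.0218, 0.9844)

0.0218, 0.9844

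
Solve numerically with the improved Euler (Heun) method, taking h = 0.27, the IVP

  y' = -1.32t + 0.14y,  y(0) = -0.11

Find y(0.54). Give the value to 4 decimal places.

-0.3148

Heun: k1 = f(t_n, y_n); k2 = f(t_n + h, y_n + h·k1); y_{n+1} = y_n + (h/2)·(k1 + k2).
t=0.000000, y=-0.110000:
  k1 = f(0.000000, -0.110000) = -0.015400
  k2 = f(0.270000, -0.114158) = -0.372382
  y ← -0.110000 + (0.27/2)·(-0.015400 + (-0.372382)) = -0.162351
t=0.270000, y=-0.162351:
  k1 = f(0.270000, -0.162351) = -0.379129
  k2 = f(0.540000, -0.264715) = -0.749860
  y ← -0.162351 + (0.27/2)·(-0.379129 + (-0.749860)) = -0.314764
y(0.54) ≈ -0.3148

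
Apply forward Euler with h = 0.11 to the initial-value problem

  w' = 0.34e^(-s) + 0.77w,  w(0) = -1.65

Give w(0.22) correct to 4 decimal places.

-1.8673

Euler: w_{n+1} = w_n + h·f(s_n, w_n).
s=0.000000, w=-1.650000: f=-0.930500 → w ← -1.650000 + 0.11·(-0.930500) = -1.752355
s=0.110000, w=-1.752355: f=-1.044730 → w ← -1.752355 + 0.11·(-1.044730) = -1.867275
w(0.22) ≈ -1.8673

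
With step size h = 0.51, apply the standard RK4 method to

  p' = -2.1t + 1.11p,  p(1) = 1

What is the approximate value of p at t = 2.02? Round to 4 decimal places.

-2.5240

RK4: k1 = f(t_n, p_n); k2 = f(t_n + h/2, p_n + (h/2)·k1); k3 = f(t_n + h/2, p_n + (h/2)·k2); k4 = f(t_n + h, p_n + h·k3); p_{n+1} = p_n + (h/6)·(k1 + 2k2 + 2k3 + k4).
t=1.000000, p=1.000000:
  k1 = f(1.000000, 1.000000) = -0.990000
  k2 = f(1.255000, 0.747550) = -1.805719
  k3 = f(1.255000, 0.539542) = -2.036609
  k4 = f(1.510000, -0.038671) = -3.213924
  p ← 1.000000 + (0.51/6)·(k1 + 2k2 + 2k3 + k4) = -0.010529
t=1.510000, p=-0.010529:
  k1 = f(1.510000, -0.010529) = -3.182688
  k2 = f(1.765000, -0.822115) = -4.619047
  k3 = f(1.765000, -1.188386) = -5.025609
  k4 = f(2.020000, -2.573590) = -7.098685
  p ← -0.010529 + (0.51/6)·(k1 + 2k2 + 2k3 + k4) = -2.524038
p(2.02) ≈ -2.5240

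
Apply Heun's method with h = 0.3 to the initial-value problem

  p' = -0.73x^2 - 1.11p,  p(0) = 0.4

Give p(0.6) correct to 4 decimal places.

Heun: k1 = f(x_n, p_n); k2 = f(x_n + h, p_n + h·k1); p_{n+1} = p_n + (h/2)·(k1 + k2).
x=0.000000, p=0.400000:
  k1 = f(0.000000, 0.400000) = -0.444000
  k2 = f(0.300000, 0.266800) = -0.361848
  p ← 0.400000 + (0.3/2)·(-0.444000 + (-0.361848)) = 0.279123
x=0.300000, p=0.279123:
  k1 = f(0.300000, 0.279123) = -0.375526
  k2 = f(0.600000, 0.166465) = -0.447576
  p ← 0.279123 + (0.3/2)·(-0.375526 + (-0.447576)) = 0.155657
p(0.6) ≈ 0.1557

0.1557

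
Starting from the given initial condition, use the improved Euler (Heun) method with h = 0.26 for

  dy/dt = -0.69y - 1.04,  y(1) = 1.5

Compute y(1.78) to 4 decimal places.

0.2542

Heun: k1 = f(t_n, y_n); k2 = f(t_n + h, y_n + h·k1); y_{n+1} = y_n + (h/2)·(k1 + k2).
t=1.000000, y=1.500000:
  k1 = f(1.000000, 1.500000) = -2.075000
  k2 = f(1.260000, 0.960500) = -1.702745
  y ← 1.500000 + (0.26/2)·(-2.075000 + (-1.702745)) = 1.008893
t=1.260000, y=1.008893:
  k1 = f(1.260000, 1.008893) = -1.736136
  k2 = f(1.520000, 0.557498) = -1.424673
  y ← 1.008893 + (0.26/2)·(-1.736136 + (-1.424673)) = 0.597988
t=1.520000, y=0.597988:
  k1 = f(1.520000, 0.597988) = -1.452612
  k2 = f(1.780000, 0.220309) = -1.192013
  y ← 0.597988 + (0.26/2)·(-1.452612 + (-1.192013)) = 0.254187
y(1.78) ≈ 0.2542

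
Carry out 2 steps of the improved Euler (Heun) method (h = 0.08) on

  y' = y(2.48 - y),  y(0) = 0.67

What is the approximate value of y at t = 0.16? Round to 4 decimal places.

Heun: k1 = f(t_n, y_n); k2 = f(t_n + h, y_n + h·k1); y_{n+1} = y_n + (h/2)·(k1 + k2).
t=0.000000, y=0.670000:
  k1 = f(0.000000, 0.670000) = 1.212700
  k2 = f(0.080000, 0.767016) = 1.313886
  y ← 0.670000 + (0.08/2)·(1.212700 + 1.313886) = 0.771063
t=0.080000, y=0.771063:
  k1 = f(0.080000, 0.771063) = 1.317699
  k2 = f(0.160000, 0.876479) = 1.405453
  y ← 0.771063 + (0.08/2)·(1.317699 + 1.405453) = 0.879989
y(0.16) ≈ 0.8800

0.8800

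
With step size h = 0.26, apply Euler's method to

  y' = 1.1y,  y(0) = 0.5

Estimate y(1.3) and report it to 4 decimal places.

Euler: y_{n+1} = y_n + h·f(s_n, y_n).
s=0.000000, y=0.500000: f=0.550000 → y ← 0.500000 + 0.26·0.550000 = 0.643000
s=0.260000, y=0.643000: f=0.707300 → y ← 0.643000 + 0.26·0.707300 = 0.826898
s=0.520000, y=0.826898: f=0.909588 → y ← 0.826898 + 0.26·0.909588 = 1.063391
s=0.780000, y=1.063391: f=1.169730 → y ← 1.063391 + 0.26·1.169730 = 1.367521
s=1.040000, y=1.367521: f=1.504273 → y ← 1.367521 + 0.26·1.504273 = 1.758631
y(1.3) ≈ 1.7586

1.7586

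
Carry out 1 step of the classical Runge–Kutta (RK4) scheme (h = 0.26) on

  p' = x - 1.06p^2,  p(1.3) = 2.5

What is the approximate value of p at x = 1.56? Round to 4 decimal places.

RK4: k1 = f(x_n, p_n); k2 = f(x_n + h/2, p_n + (h/2)·k1); k3 = f(x_n + h/2, p_n + (h/2)·k2); k4 = f(x_n + h, p_n + h·k3); p_{n+1} = p_n + (h/6)·(k1 + 2k2 + 2k3 + k4).
x=1.300000, p=2.500000:
  k1 = f(1.300000, 2.500000) = -5.325000
  k2 = f(1.430000, 1.807750) = -2.034038
  k3 = f(1.430000, 2.235575) = -3.867664
  k4 = f(1.560000, 1.494407) = -0.807249
  p ← 2.500000 + (0.26/6)·(k1 + 2k2 + 2k3 + k4) = 1.722788
p(1.56) ≈ 1.7228

1.7228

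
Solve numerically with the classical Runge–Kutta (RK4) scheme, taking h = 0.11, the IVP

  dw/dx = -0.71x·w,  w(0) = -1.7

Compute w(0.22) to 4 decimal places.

-1.6710

RK4: k1 = f(x_n, w_n); k2 = f(x_n + h/2, w_n + (h/2)·k1); k3 = f(x_n + h/2, w_n + (h/2)·k2); k4 = f(x_n + h, w_n + h·k3); w_{n+1} = w_n + (h/6)·(k1 + 2k2 + 2k3 + k4).
x=0.000000, w=-1.700000:
  k1 = f(0.000000, -1.700000) = 0.000000
  k2 = f(0.055000, -1.700000) = 0.066385
  k3 = f(0.055000, -1.696349) = 0.066242
  k4 = f(0.110000, -1.692713) = 0.132201
  w ← -1.700000 + (0.11/6)·(k1 + 2k2 + 2k3 + k4) = -1.692713
x=0.110000, w=-1.692713:
  k1 = f(0.110000, -1.692713) = 0.132201
  k2 = f(0.165000, -1.685442) = 0.197450
  k3 = f(0.165000, -1.681854) = 0.197029
  k4 = f(0.220000, -1.671040) = 0.261016
  w ← -1.692713 + (0.11/6)·(k1 + 2k2 + 2k3 + k4) = -1.671040
w(0.22) ≈ -1.6710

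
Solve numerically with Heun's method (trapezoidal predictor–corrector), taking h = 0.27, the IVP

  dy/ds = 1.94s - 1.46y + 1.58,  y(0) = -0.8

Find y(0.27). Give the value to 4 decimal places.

-0.1336

Heun: k1 = f(s_n, y_n); k2 = f(s_n + h, y_n + h·k1); y_{n+1} = y_n + (h/2)·(k1 + k2).
s=0.000000, y=-0.800000:
  k1 = f(0.000000, -0.800000) = 2.748000
  k2 = f(0.270000, -0.058040) = 2.188538
  y ← -0.800000 + (0.27/2)·(2.748000 + 2.188538) = -0.133567
y(0.27) ≈ -0.1336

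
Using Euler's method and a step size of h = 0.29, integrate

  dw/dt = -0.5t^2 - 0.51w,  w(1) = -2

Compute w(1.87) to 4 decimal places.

Euler: w_{n+1} = w_n + h·f(t_n, w_n).
t=1.000000, w=-2.000000: f=0.520000 → w ← -2.000000 + 0.29·0.520000 = -1.849200
t=1.290000, w=-1.849200: f=0.111042 → w ← -1.849200 + 0.29·0.111042 = -1.816998
t=1.580000, w=-1.816998: f=-0.321531 → w ← -1.816998 + 0.29·(-0.321531) = -1.910242
w(1.87) ≈ -1.9102

-1.9102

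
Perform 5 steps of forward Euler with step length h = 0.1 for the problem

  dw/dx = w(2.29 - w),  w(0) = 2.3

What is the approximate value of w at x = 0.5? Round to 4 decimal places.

Euler: w_{n+1} = w_n + h·f(x_n, w_n).
x=0.000000, w=2.300000: f=-0.023000 → w ← 2.300000 + 0.1·(-0.023000) = 2.297700
x=0.100000, w=2.297700: f=-0.017692 → w ← 2.297700 + 0.1·(-0.017692) = 2.295931
x=0.200000, w=2.295931: f=-0.013617 → w ← 2.295931 + 0.1·(-0.013617) = 2.294569
x=0.300000, w=2.294569: f=-0.010484 → w ← 2.294569 + 0.1·(-0.010484) = 2.293521
x=0.400000, w=2.293521: f=-0.008075 → w ← 2.293521 + 0.1·(-0.008075) = 2.292713
w(0.5) ≈ 2.2927

2.2927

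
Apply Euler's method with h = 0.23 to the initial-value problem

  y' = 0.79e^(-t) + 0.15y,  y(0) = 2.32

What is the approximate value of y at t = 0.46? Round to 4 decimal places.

Euler: y_{n+1} = y_n + h·f(t_n, y_n).
t=0.000000, y=2.320000: f=1.138000 → y ← 2.320000 + 0.23·1.138000 = 2.581740
t=0.230000, y=2.581740: f=1.014943 → y ← 2.581740 + 0.23·1.014943 = 2.815177
y(0.46) ≈ 2.8152

2.8152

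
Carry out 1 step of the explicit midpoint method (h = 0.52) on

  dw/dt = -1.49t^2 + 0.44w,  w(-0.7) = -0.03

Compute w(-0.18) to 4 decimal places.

Midpoint: k1 = f(t_n, w_n); k2 = f(t_n + h/2, w_n + (h/2)·k1); w_{n+1} = w_n + h·k2.
t=-0.700000, w=-0.030000:
  k1 = f(-0.700000, -0.030000) = -0.743300
  k2 = f(-0.440000, -0.223258) = -0.386698
  w ← -0.030000 + 0.52·(-0.386698) = -0.231083
w(-0.18) ≈ -0.2311

-0.2311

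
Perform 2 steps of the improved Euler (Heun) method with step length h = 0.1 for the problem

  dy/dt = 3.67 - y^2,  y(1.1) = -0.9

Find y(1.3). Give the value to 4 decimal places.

-0.2463

Heun: k1 = f(t_n, y_n); k2 = f(t_n + h, y_n + h·k1); y_{n+1} = y_n + (h/2)·(k1 + k2).
t=1.100000, y=-0.900000:
  k1 = f(1.100000, -0.900000) = 2.860000
  k2 = f(1.200000, -0.614000) = 3.293004
  y ← -0.900000 + (0.1/2)·(2.860000 + 3.293004) = -0.592350
t=1.200000, y=-0.592350:
  k1 = f(1.200000, -0.592350) = 3.319122
  k2 = f(1.300000, -0.260438) = 3.602172
  y ← -0.592350 + (0.1/2)·(3.319122 + 3.602172) = -0.246285
y(1.3) ≈ -0.2463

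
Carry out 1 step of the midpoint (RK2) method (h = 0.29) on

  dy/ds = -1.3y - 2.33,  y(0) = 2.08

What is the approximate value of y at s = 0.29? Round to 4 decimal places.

Midpoint: k1 = f(s_n, y_n); k2 = f(s_n + h/2, y_n + (h/2)·k1); y_{n+1} = y_n + h·k2.
s=0.000000, y=2.080000:
  k1 = f(0.000000, 2.080000) = -5.034000
  k2 = f(0.145000, 1.350070) = -4.085091
  y ← 2.080000 + 0.29·(-4.085091) = 0.895324
y(0.29) ≈ 0.8953

0.8953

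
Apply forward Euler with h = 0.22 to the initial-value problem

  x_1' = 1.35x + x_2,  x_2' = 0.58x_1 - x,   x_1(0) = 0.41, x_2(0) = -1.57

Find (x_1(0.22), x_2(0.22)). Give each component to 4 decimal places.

0.0646, -1.5177

Euler on (x_1,x_2): x_1_{n+1} = x_1_n + h·x_1', x_2_{n+1} = x_2_n + h·x_2'.
0.000000: (0.410000, -1.570000); f=(-1.570000, 0.237800) → (0.064600, -1.517684)
(x_1(0.22), x_2(0.22)) ≈ (0.0646, -1.5177)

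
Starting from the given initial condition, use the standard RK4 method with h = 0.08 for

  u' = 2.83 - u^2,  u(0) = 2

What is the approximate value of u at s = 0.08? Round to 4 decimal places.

RK4: k1 = f(s_n, u_n); k2 = f(s_n + h/2, u_n + (h/2)·k1); k3 = f(s_n + h/2, u_n + (h/2)·k2); k4 = f(s_n + h, u_n + h·k3); u_{n+1} = u_n + (h/6)·(k1 + 2k2 + 2k3 + k4).
s=0.000000, u=2.000000:
  k1 = f(0.000000, 2.000000) = -1.170000
  k2 = f(0.040000, 1.953200) = -0.984990
  k3 = f(0.040000, 1.960600) = -1.013954
  k4 = f(0.080000, 1.918884) = -0.852115
  u ← 2.000000 + (0.08/6)·(k1 + 2k2 + 2k3 + k4) = 1.919733
u(0.08) ≈ 1.9197

1.9197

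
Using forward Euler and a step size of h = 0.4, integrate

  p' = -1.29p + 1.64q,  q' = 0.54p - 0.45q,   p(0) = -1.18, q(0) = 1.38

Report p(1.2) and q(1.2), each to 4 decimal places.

Euler on (p,q): p_{n+1} = p_n + h·p', q_{n+1} = q_n + h·q'.
0.000000: (-1.180000, 1.380000); f=(3.785400, -1.258200) → (0.334160, 0.876720)
0.400000: (0.334160, 0.876720); f=(1.006754, -0.214078) → (0.736862, 0.791089)
0.800000: (0.736862, 0.791089); f=(0.346834, 0.041915) → (0.875595, 0.807855)
(p(1.2), q(1.2)) ≈ (0.8756, 0.8079)

0.8756, 0.8079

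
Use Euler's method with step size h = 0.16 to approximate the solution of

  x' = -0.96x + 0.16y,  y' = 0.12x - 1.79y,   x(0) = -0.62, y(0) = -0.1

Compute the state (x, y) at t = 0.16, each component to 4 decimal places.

Euler on (x,y): x_{n+1} = x_n + h·x', y_{n+1} = y_n + h·y'.
0.000000: (-0.620000, -0.100000); f=(0.579200, 0.104600) → (-0.527328, -0.083264)
(x(0.16), y(0.16)) ≈ (-0.5273, -0.0833)

-0.5273, -0.0833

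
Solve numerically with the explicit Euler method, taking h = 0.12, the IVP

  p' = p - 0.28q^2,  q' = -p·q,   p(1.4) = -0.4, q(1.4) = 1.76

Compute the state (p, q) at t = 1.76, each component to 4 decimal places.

Euler on (p,q): p_{n+1} = p_n + h·p', q_{n+1} = q_n + h·q'.
1.400000: (-0.400000, 1.760000); f=(-1.267328, 0.704000) → (-0.552079, 1.844480)
1.520000: (-0.552079, 1.844480); f=(-1.504669, 1.018299) → (-0.732640, 1.966676)
1.640000: (-0.732640, 1.966676); f=(-1.815628, 1.440865) → (-0.950515, 2.139580)
(p(1.76), q(1.76)) ≈ (-0.9505, 2.1396)

-0.9505, 2.1396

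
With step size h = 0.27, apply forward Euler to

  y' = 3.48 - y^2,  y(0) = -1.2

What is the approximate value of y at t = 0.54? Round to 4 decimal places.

Euler: y_{n+1} = y_n + h·f(t_n, y_n).
t=0.000000, y=-1.200000: f=2.040000 → y ← -1.200000 + 0.27·2.040000 = -0.649200
t=0.270000, y=-0.649200: f=3.058539 → y ← -0.649200 + 0.27·3.058539 = 0.176606
y(0.54) ≈ 0.1766

0.1766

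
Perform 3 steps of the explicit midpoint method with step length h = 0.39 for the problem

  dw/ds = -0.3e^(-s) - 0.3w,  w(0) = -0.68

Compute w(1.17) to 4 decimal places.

-0.6448

Midpoint: k1 = f(s_n, w_n); k2 = f(s_n + h/2, w_n + (h/2)·k1); w_{n+1} = w_n + h·k2.
s=0.000000, w=-0.680000:
  k1 = f(0.000000, -0.680000) = -0.096000
  k2 = f(0.195000, -0.698720) = -0.037234
  w ← -0.680000 + 0.39·(-0.037234) = -0.694521
s=0.390000, w=-0.694521:
  k1 = f(0.390000, -0.694521) = 0.005239
  k2 = f(0.585000, -0.693500) = 0.040918
  w ← -0.694521 + 0.39·0.040918 = -0.678563
s=0.780000, w=-0.678563:
  k1 = f(0.780000, -0.678563) = 0.066047
  k2 = f(0.975000, -0.665684) = 0.086548
  w ← -0.678563 + 0.39·0.086548 = -0.644810
w(1.17) ≈ -0.6448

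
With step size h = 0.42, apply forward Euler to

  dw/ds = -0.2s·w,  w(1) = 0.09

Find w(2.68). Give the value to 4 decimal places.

Euler: w_{n+1} = w_n + h·f(s_n, w_n).
s=1.000000, w=0.090000: f=-0.018000 → w ← 0.090000 + 0.42·(-0.018000) = 0.082440
s=1.420000, w=0.082440: f=-0.023413 → w ← 0.082440 + 0.42·(-0.023413) = 0.072607
s=1.840000, w=0.072607: f=-0.026719 → w ← 0.072607 + 0.42·(-0.026719) = 0.061384
s=2.260000, w=0.061384: f=-0.027746 → w ← 0.061384 + 0.42·(-0.027746) = 0.049731
w(2.68) ≈ 0.0497

0.0497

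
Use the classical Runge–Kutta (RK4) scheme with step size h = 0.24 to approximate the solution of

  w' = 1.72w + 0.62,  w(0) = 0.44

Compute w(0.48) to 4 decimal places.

RK4: k1 = f(x_n, w_n); k2 = f(x_n + h/2, w_n + (h/2)·k1); k3 = f(x_n + h/2, w_n + (h/2)·k2); k4 = f(x_n + h, w_n + h·k3); w_{n+1} = w_n + (h/6)·(k1 + 2k2 + 2k3 + k4).
x=0.000000, w=0.440000:
  k1 = f(0.000000, 0.440000) = 1.376800
  k2 = f(0.120000, 0.605216) = 1.660972
  k3 = f(0.120000, 0.639317) = 1.719625
  k4 = f(0.240000, 0.852710) = 2.086661
  w ← 0.440000 + (0.24/6)·(k1 + 2k2 + 2k3 + k4) = 0.848986
x=0.240000, w=0.848986:
  k1 = f(0.240000, 0.848986) = 2.080256
  k2 = f(0.360000, 1.098617) = 2.509621
  k3 = f(0.360000, 1.150141) = 2.598242
  k4 = f(0.480000, 1.472564) = 3.152810
  w ← 0.848986 + (0.24/6)·(k1 + 2k2 + 2k3 + k4) = 1.466938
w(0.48) ≈ 1.4669

1.4669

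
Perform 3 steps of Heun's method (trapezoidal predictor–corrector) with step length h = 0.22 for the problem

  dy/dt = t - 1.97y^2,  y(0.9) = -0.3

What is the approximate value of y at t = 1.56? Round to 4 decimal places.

0.4327

Heun: k1 = f(t_n, y_n); k2 = f(t_n + h, y_n + h·k1); y_{n+1} = y_n + (h/2)·(k1 + k2).
t=0.900000, y=-0.300000:
  k1 = f(0.900000, -0.300000) = 0.722700
  k2 = f(1.120000, -0.141006) = 1.080831
  y ← -0.300000 + (0.22/2)·(0.722700 + 1.080831) = -0.101612
t=1.120000, y=-0.101612:
  k1 = f(1.120000, -0.101612) = 1.099660
  k2 = f(1.340000, 0.140314) = 1.301215
  y ← -0.101612 + (0.22/2)·(1.099660 + 1.301215) = 0.162485
t=1.340000, y=0.162485:
  k1 = f(1.340000, 0.162485) = 1.287990
  k2 = f(1.560000, 0.445842) = 1.168412
  y ← 0.162485 + (0.22/2)·(1.287990 + 1.168412) = 0.432689
y(1.56) ≈ 0.4327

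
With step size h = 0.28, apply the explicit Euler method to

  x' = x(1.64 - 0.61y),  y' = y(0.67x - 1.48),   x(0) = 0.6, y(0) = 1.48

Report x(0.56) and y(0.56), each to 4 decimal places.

Euler on (x,y): x_{n+1} = x_n + h·x', y_{n+1} = y_n + h·y'.
0.000000: (0.600000, 1.480000); f=(0.442320, -1.595440) → (0.723850, 1.033277)
0.280000: (0.723850, 1.033277); f=(0.730872, -1.028132) → (0.928494, 0.745400)
(x(0.56), y(0.56)) ≈ (0.9285, 0.7454)

0.9285, 0.7454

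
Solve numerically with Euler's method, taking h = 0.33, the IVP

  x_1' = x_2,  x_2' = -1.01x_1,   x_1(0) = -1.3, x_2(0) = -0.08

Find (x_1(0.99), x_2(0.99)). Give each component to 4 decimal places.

-0.9473, 1.1986

Euler on (x_1,x_2): x_1_{n+1} = x_1_n + h·x_1', x_2_{n+1} = x_2_n + h·x_2'.
0.000000: (-1.300000, -0.080000); f=(-0.080000, 1.313000) → (-1.326400, 0.353290)
0.330000: (-1.326400, 0.353290); f=(0.353290, 1.339664) → (-1.209814, 0.795379)
0.660000: (-1.209814, 0.795379); f=(0.795379, 1.221912) → (-0.947339, 1.198610)
(x_1(0.99), x_2(0.99)) ≈ (-0.9473, 1.1986)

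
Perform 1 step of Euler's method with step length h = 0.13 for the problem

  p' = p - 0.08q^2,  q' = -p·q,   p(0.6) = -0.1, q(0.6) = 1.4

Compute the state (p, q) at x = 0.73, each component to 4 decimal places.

Euler on (p,q): p_{n+1} = p_n + h·p', q_{n+1} = q_n + h·q'.
0.600000: (-0.100000, 1.400000); f=(-0.256800, 0.140000) → (-0.133384, 1.418200)
(p(0.73), q(0.73)) ≈ (-0.1334, 1.4182)

-0.1334, 1.4182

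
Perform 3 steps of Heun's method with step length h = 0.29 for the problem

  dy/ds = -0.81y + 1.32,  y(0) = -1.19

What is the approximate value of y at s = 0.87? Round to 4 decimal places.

Heun: k1 = f(s_n, y_n); k2 = f(s_n + h, y_n + h·k1); y_{n+1} = y_n + (h/2)·(k1 + k2).
s=0.000000, y=-1.190000:
  k1 = f(0.000000, -1.190000) = 2.283900
  k2 = f(0.290000, -0.527669) = 1.747412
  y ← -1.190000 + (0.29/2)·(2.283900 + 1.747412) = -0.605460
s=0.290000, y=-0.605460:
  k1 = f(0.290000, -0.605460) = 1.810422
  k2 = f(0.580000, -0.080437) = 1.385154
  y ← -0.605460 + (0.29/2)·(1.810422 + 1.385154) = -0.142101
s=0.580000, y=-0.142101:
  k1 = f(0.580000, -0.142101) = 1.435102
  k2 = f(0.870000, 0.274078) = 1.097996
  y ← -0.142101 + (0.29/2)·(1.435102 + 1.097996) = 0.225198
y(0.87) ≈ 0.2252

0.2252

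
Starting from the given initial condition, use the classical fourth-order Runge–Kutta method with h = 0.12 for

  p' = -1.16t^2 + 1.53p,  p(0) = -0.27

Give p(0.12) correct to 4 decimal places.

RK4: k1 = f(t_n, p_n); k2 = f(t_n + h/2, p_n + (h/2)·k1); k3 = f(t_n + h/2, p_n + (h/2)·k2); k4 = f(t_n + h, p_n + h·k3); p_{n+1} = p_n + (h/6)·(k1 + 2k2 + 2k3 + k4).
t=0.000000, p=-0.270000:
  k1 = f(0.000000, -0.270000) = -0.413100
  k2 = f(0.060000, -0.294786) = -0.455199
  k3 = f(0.060000, -0.297312) = -0.459063
  k4 = f(0.120000, -0.325088) = -0.514088
  p ← -0.270000 + (0.12/6)·(k1 + 2k2 + 2k3 + k4) = -0.325114
p(0.12) ≈ -0.3251

-0.3251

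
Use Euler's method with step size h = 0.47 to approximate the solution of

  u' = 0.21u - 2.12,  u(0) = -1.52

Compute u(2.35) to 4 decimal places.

-8.5009

Euler: u_{n+1} = u_n + h·f(s_n, u_n).
s=0.000000, u=-1.520000: f=-2.439200 → u ← -1.520000 + 0.47·(-2.439200) = -2.666424
s=0.470000, u=-2.666424: f=-2.679949 → u ← -2.666424 + 0.47·(-2.679949) = -3.926000
s=0.940000, u=-3.926000: f=-2.944460 → u ← -3.926000 + 0.47·(-2.944460) = -5.309896
s=1.410000, u=-5.309896: f=-3.235078 → u ← -5.309896 + 0.47·(-3.235078) = -6.830383
s=1.880000, u=-6.830383: f=-3.554380 → u ← -6.830383 + 0.47·(-3.554380) = -8.500942
u(2.35) ≈ -8.5009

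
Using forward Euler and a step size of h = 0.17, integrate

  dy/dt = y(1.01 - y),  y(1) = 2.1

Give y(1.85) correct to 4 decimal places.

Euler: y_{n+1} = y_n + h·f(t_n, y_n).
t=1.000000, y=2.100000: f=-2.289000 → y ← 2.100000 + 0.17·(-2.289000) = 1.710870
t=1.170000, y=1.710870: f=-1.199097 → y ← 1.710870 + 0.17·(-1.199097) = 1.507023
t=1.340000, y=1.507023: f=-0.749026 → y ← 1.507023 + 0.17·(-0.749026) = 1.379689
t=1.510000, y=1.379689: f=-0.510056 → y ← 1.379689 + 0.17·(-0.510056) = 1.292980
t=1.680000, y=1.292980: f=-0.365887 → y ← 1.292980 + 0.17·(-0.365887) = 1.230779
y(1.85) ≈ 1.2308

1.2308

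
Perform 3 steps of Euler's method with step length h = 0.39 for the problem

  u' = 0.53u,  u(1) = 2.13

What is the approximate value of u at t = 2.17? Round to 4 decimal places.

Euler: u_{n+1} = u_n + h·f(t_n, u_n).
t=1.000000, u=2.130000: f=1.128900 → u ← 2.130000 + 0.39·1.128900 = 2.570271
t=1.390000, u=2.570271: f=1.362244 → u ← 2.570271 + 0.39·1.362244 = 3.101546
t=1.780000, u=3.101546: f=1.643819 → u ← 3.101546 + 0.39·1.643819 = 3.742636
u(2.17) ≈ 3.7426

3.7426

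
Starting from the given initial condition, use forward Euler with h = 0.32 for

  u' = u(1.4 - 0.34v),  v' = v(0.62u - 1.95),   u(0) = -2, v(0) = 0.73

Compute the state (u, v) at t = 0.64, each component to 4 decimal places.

-3.9679, 0.0025

Euler on (u,v): u_{n+1} = u_n + h·u', v_{n+1} = v_n + h·v'.
0.000000: (-2.000000, 0.730000); f=(-2.303600, -2.328700) → (-2.737152, -0.015184)
0.320000: (-2.737152, -0.015184); f=(-3.846144, 0.055377) → (-3.967918, 0.002537)
(u(0.64), v(0.64)) ≈ (-3.9679, 0.0025)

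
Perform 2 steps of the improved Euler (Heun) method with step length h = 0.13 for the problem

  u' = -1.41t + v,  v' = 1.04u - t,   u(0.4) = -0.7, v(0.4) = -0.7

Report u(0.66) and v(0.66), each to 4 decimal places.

-1.1197, -1.0775

Heun on (u,v): k1 = f(t_n, state_n); k2 = f(t_n + h, state_n + h·k1); state_{n+1} = state_n + (h/2)·(k1 + k2).
0.400000: (-0.700000, -0.700000)
  k1 = (-1.264000, -1.128000)
  predictor → (-0.864320, -0.846640)
  k2 = (-1.593940, -1.428893)
  → (-0.885766, -0.866198)
0.530000: (-0.885766, -0.866198)
  k1 = (-1.613498, -1.451197)
  predictor → (-1.095521, -1.054854)
  k2 = (-1.985454, -1.799342)
  → (-1.119698, -1.077483)
(u(0.66), v(0.66)) ≈ (-1.1197, -1.0775)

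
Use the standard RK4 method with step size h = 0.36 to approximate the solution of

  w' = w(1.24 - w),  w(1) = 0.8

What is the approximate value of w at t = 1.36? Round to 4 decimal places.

0.9172

RK4: k1 = f(t_n, w_n); k2 = f(t_n + h/2, w_n + (h/2)·k1); k3 = f(t_n + h/2, w_n + (h/2)·k2); k4 = f(t_n + h, w_n + h·k3); w_{n+1} = w_n + (h/6)·(k1 + 2k2 + 2k3 + k4).
t=1.000000, w=0.800000:
  k1 = f(1.000000, 0.800000) = 0.352000
  k2 = f(1.180000, 0.863360) = 0.325176
  k3 = f(1.180000, 0.858532) = 0.327503
  k4 = f(1.360000, 0.917901) = 0.295655
  w ← 0.800000 + (0.36/6)·(k1 + 2k2 + 2k3 + k4) = 0.917181
w(1.36) ≈ 0.9172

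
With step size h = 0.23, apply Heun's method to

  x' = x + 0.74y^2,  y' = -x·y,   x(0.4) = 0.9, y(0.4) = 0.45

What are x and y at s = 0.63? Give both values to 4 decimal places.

1.1628, 0.3566

Heun on (x,y): k1 = f(s_n, state_n); k2 = f(s_n + h, state_n + h·k1); state_{n+1} = state_n + (h/2)·(k1 + k2).
0.400000: (0.900000, 0.450000)
  k1 = (1.049850, -0.405000)
  predictor → (1.141466, 0.356850)
  k2 = (1.235699, -0.407332)
  → (1.162838, 0.356582)
(x(0.63), y(0.63)) ≈ (1.1628, 0.3566)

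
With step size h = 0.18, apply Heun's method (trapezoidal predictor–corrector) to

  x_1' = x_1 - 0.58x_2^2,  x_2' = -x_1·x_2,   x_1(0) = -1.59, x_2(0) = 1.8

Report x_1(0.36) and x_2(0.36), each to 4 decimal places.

Heun on (x_1,x_2): k1 = f(t_n, state_n); k2 = f(t_n + h, state_n + h·k1); state_{n+1} = state_n + (h/2)·(k1 + k2).
0.000000: (-1.590000, 1.800000)
  k1 = (-3.469200, 2.862000)
  predictor → (-2.214456, 2.315160)
  k2 = (-5.323236, 5.126820)
  → (-2.381319, 2.518994)
0.180000: (-2.381319, 2.518994)
  k1 = (-6.061611, 5.998528)
  predictor → (-3.472409, 3.598729)
  k2 = (-10.983902, 12.496259)
  → (-3.915415, 4.183525)
(x_1(0.36), x_2(0.36)) ≈ (-3.9154, 4.1835)

-3.9154, 4.1835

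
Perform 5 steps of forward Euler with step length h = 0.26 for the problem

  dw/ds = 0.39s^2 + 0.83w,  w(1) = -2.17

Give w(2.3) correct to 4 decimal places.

Euler: w_{n+1} = w_n + h·f(s_n, w_n).
s=1.000000, w=-2.170000: f=-1.411100 → w ← -2.170000 + 0.26·(-1.411100) = -2.536886
s=1.260000, w=-2.536886: f=-1.486451 → w ← -2.536886 + 0.26·(-1.486451) = -2.923363
s=1.520000, w=-2.923363: f=-1.525336 → w ← -2.923363 + 0.26·(-1.525336) = -3.319951
s=1.780000, w=-3.319951: f=-1.519883 → w ← -3.319951 + 0.26·(-1.519883) = -3.715120
s=2.040000, w=-3.715120: f=-1.460526 → w ← -3.715120 + 0.26·(-1.460526) = -4.094857
w(2.3) ≈ -4.0949

-4.0949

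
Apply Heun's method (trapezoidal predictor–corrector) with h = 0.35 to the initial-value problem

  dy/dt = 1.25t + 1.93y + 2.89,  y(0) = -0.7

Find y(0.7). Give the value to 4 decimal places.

1.8195

Heun: k1 = f(t_n, y_n); k2 = f(t_n + h, y_n + h·k1); y_{n+1} = y_n + (h/2)·(k1 + k2).
t=0.000000, y=-0.700000:
  k1 = f(0.000000, -0.700000) = 1.539000
  k2 = f(0.350000, -0.161350) = 3.016095
  y ← -0.700000 + (0.35/2)·(1.539000 + 3.016095) = 0.097142
t=0.350000, y=0.097142:
  k1 = f(0.350000, 0.097142) = 3.514983
  k2 = f(0.700000, 1.327386) = 6.326854
  y ← 0.097142 + (0.35/2)·(3.514983 + 6.326854) = 1.819463
y(0.7) ≈ 1.8195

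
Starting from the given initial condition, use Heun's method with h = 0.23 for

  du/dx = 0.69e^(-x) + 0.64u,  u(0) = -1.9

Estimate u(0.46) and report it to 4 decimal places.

Heun: k1 = f(x_n, u_n); k2 = f(x_n + h, u_n + h·k1); u_{n+1} = u_n + (h/2)·(k1 + k2).
x=0.000000, u=-1.900000:
  k1 = f(0.000000, -1.900000) = -0.526000
  k2 = f(0.230000, -2.020980) = -0.745199
  u ← -1.900000 + (0.23/2)·(-0.526000 + (-0.745199)) = -2.046188
x=0.230000, u=-2.046188:
  k1 = f(0.230000, -2.046188) = -0.761332
  k2 = f(0.460000, -2.221294) = -0.986043
  u ← -2.046188 + (0.23/2)·(-0.761332 + (-0.986043)) = -2.247136
u(0.46) ≈ -2.2471

-2.2471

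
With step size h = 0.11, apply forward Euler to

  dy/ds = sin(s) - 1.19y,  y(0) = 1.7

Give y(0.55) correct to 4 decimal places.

Euler: y_{n+1} = y_n + h·f(s_n, y_n).
s=0.000000, y=1.700000: f=-2.023000 → y ← 1.700000 + 0.11·(-2.023000) = 1.477470
s=0.110000, y=1.477470: f=-1.648411 → y ← 1.477470 + 0.11·(-1.648411) = 1.296145
s=0.220000, y=1.296145: f=-1.324183 → y ← 1.296145 + 0.11·(-1.324183) = 1.150485
s=0.330000, y=1.150485: f=-1.045034 → y ← 1.150485 + 0.11·(-1.045034) = 1.035531
s=0.440000, y=1.035531: f=-0.806342 → y ← 1.035531 + 0.11·(-0.806342) = 0.946833
y(0.55) ≈ 0.9468

0.9468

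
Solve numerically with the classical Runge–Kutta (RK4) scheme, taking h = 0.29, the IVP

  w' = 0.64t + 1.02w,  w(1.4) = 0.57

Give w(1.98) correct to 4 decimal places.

RK4: k1 = f(t_n, w_n); k2 = f(t_n + h/2, w_n + (h/2)·k1); k3 = f(t_n + h/2, w_n + (h/2)·k2); k4 = f(t_n + h, w_n + h·k3); w_{n+1} = w_n + (h/6)·(k1 + 2k2 + 2k3 + k4).
t=1.400000, w=0.570000:
  k1 = f(1.400000, 0.570000) = 1.477400
  k2 = f(1.545000, 0.784223) = 1.788707
  k3 = f(1.545000, 0.829363) = 1.834750
  k4 = f(1.690000, 1.102077) = 2.205719
  w ← 0.570000 + (0.29/6)·(k1 + 2k2 + 2k3 + k4) = 1.098285
t=1.690000, w=1.098285:
  k1 = f(1.690000, 1.098285) = 2.201851
  k2 = f(1.835000, 1.417553) = 2.620304
  k3 = f(1.835000, 1.478229) = 2.682194
  k4 = f(1.980000, 1.876121) = 3.180844
  w ← 1.098285 + (0.29/6)·(k1 + 2k2 + 2k3 + k4) = 1.871023
w(1.98) ≈ 1.8710

1.8710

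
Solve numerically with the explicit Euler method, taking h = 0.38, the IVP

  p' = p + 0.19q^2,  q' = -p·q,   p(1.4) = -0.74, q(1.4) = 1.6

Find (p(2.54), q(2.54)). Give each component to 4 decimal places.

-0.6472, 3.5748

Euler on (p,q): p_{n+1} = p_n + h·p', q_{n+1} = q_n + h·q'.
1.400000: (-0.740000, 1.600000); f=(-0.253600, 1.184000) → (-0.836368, 2.049920)
1.780000: (-0.836368, 2.049920); f=(-0.037955, 1.714487) → (-0.850791, 2.701425)
2.160000: (-0.850791, 2.701425); f=(0.535772, 2.298348) → (-0.647198, 3.574798)
(p(2.54), q(2.54)) ≈ (-0.6472, 3.5748)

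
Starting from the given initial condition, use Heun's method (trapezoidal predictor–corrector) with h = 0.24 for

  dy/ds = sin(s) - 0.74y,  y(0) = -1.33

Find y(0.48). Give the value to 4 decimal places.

-0.8316

Heun: k1 = f(s_n, y_n); k2 = f(s_n + h, y_n + h·k1); y_{n+1} = y_n + (h/2)·(k1 + k2).
s=0.000000, y=-1.330000:
  k1 = f(0.000000, -1.330000) = 0.984200
  k2 = f(0.240000, -1.093792) = 1.047109
  y ← -1.330000 + (0.24/2)·(0.984200 + 1.047109) = -1.086243
s=0.240000, y=-1.086243:
  k1 = f(0.240000, -1.086243) = 1.041522
  k2 = f(0.480000, -0.836278) = 1.080625
  y ← -1.086243 + (0.24/2)·(1.041522 + 1.080625) = -0.831585
y(0.48) ≈ -0.8316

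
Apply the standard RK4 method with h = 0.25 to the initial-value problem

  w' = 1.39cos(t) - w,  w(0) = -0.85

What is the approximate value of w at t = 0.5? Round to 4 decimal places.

0.0060

RK4: k1 = f(t_n, w_n); k2 = f(t_n + h/2, w_n + (h/2)·k1); k3 = f(t_n + h/2, w_n + (h/2)·k2); k4 = f(t_n + h, w_n + h·k3); w_{n+1} = w_n + (h/6)·(k1 + 2k2 + 2k3 + k4).
t=0.000000, w=-0.850000:
  k1 = f(0.000000, -0.850000) = 2.240000
  k2 = f(0.125000, -0.570000) = 1.949155
  k3 = f(0.125000, -0.606356) = 1.985510
  k4 = f(0.250000, -0.353622) = 1.700411
  w ← -0.850000 + (0.25/6)·(k1 + 2k2 + 2k3 + k4) = -0.357927
t=0.250000, w=-0.357927:
  k1 = f(0.250000, -0.357927) = 1.704716
  k2 = f(0.375000, -0.144838) = 1.438244
  k3 = f(0.375000, -0.178147) = 1.471553
  k4 = f(0.500000, 0.009961) = 1.209879
  w ← -0.357927 + (0.25/6)·(k1 + 2k2 + 2k3 + k4) = 0.005997
w(0.5) ≈ 0.0060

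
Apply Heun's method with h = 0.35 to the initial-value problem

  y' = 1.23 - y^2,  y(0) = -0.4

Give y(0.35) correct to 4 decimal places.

0.0024

Heun: k1 = f(s_n, y_n); k2 = f(s_n + h, y_n + h·k1); y_{n+1} = y_n + (h/2)·(k1 + k2).
s=0.000000, y=-0.400000:
  k1 = f(0.000000, -0.400000) = 1.070000
  k2 = f(0.350000, -0.025500) = 1.229350
  y ← -0.400000 + (0.35/2)·(1.070000 + 1.229350) = 0.002386
y(0.35) ≈ 0.0024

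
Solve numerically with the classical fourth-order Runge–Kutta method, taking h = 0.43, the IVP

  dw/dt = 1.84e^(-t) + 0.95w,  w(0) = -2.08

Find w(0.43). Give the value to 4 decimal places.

RK4: k1 = f(t_n, w_n); k2 = f(t_n + h/2, w_n + (h/2)·k1); k3 = f(t_n + h/2, w_n + (h/2)·k2); k4 = f(t_n + h, w_n + h·k3); w_{n+1} = w_n + (h/6)·(k1 + 2k2 + 2k3 + k4).
t=0.000000, w=-2.080000:
  k1 = f(0.000000, -2.080000) = -0.136000
  k2 = f(0.215000, -2.109240) = -0.519742
  k3 = f(0.215000, -2.191744) = -0.598121
  k4 = f(0.430000, -2.337192) = -1.023396
  w ← -2.080000 + (0.43/6)·(k1 + 2k2 + 2k3 + k4) = -2.323317
w(0.43) ≈ -2.3233

-2.3233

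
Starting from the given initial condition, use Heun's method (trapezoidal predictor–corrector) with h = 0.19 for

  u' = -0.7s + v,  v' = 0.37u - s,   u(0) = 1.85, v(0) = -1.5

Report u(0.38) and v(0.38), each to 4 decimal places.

Heun on (u,v): k1 = f(s_n, state_n); k2 = f(s_n + h, state_n + h·k1); state_{n+1} = state_n + (h/2)·(k1 + k2).
0.000000: (1.850000, -1.500000)
  k1 = (-1.500000, 0.684500)
  predictor → (1.565000, -1.369945)
  k2 = (-1.502945, 0.389050)
  → (1.564720, -1.398013)
0.190000: (1.564720, -1.398013)
  k1 = (-1.531013, 0.388946)
  predictor → (1.273828, -1.324113)
  k2 = (-1.590113, 0.091316)
  → (1.268213, -1.352388)
(u(0.38), v(0.38)) ≈ (1.2682, -1.3524)

1.2682, -1.3524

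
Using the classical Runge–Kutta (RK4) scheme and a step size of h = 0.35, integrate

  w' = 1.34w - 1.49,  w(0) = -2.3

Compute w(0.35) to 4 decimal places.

RK4: k1 = f(x_n, w_n); k2 = f(x_n + h/2, w_n + (h/2)·k1); k3 = f(x_n + h/2, w_n + (h/2)·k2); k4 = f(x_n + h, w_n + h·k3); w_{n+1} = w_n + (h/6)·(k1 + 2k2 + 2k3 + k4).
x=0.000000, w=-2.300000:
  k1 = f(0.000000, -2.300000) = -4.572000
  k2 = f(0.175000, -3.100100) = -5.644134
  k3 = f(0.175000, -3.287723) = -5.895549
  k4 = f(0.350000, -4.363442) = -7.337013
  w ← -2.300000 + (0.35/6)·(k1 + 2k2 + 2k3 + k4) = -4.340989
w(0.35) ≈ -4.3410

-4.3410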